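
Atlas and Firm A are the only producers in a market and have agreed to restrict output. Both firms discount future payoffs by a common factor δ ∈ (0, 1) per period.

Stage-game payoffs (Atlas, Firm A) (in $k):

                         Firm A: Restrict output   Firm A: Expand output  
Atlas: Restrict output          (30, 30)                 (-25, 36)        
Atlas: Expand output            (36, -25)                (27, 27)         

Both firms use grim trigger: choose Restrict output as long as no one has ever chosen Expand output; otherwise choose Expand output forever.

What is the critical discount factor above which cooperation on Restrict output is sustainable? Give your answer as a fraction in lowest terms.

30/(1−δ) ≥ 36 + 27δ/(1−δ)
30 ≥ 36 − 9δ
δ ≥ 6/9 = 2/3.

2/3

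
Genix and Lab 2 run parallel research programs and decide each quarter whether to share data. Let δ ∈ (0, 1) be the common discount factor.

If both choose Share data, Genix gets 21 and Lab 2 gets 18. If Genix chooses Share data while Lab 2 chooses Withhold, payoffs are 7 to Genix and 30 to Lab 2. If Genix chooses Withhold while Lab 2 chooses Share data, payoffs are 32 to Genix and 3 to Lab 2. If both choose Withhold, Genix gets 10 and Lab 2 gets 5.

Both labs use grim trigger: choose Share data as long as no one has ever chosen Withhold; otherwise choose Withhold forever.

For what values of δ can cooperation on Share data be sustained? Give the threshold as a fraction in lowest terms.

1/2

For Genix: deviation gain 32−21 = 11, per-period punishment loss 21−10 = 11. IC gives δ ≥ 11/22 = 1/2.
For Lab 2: gain 12, loss 13 per period, so δ ≥ 12/25.
The tighter constraint is Genix's, so cooperation needs δ ≥ 1/2.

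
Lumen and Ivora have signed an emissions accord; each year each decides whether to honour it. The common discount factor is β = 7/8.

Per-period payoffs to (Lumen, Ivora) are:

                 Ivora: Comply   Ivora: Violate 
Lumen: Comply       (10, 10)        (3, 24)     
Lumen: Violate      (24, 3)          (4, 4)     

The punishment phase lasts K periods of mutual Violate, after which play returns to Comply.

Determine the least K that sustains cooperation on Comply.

No profitable deviation requires (10−4)(β+…+β^K) ≥ 24−10, i.e. β+…+β^K ≥ 7/3 ≈ 2.3333.
With β = 7/8, the partial sums are K=1: 0.8750, K=2: 1.6406, K=3: 2.3105, K=4: 2.8967.
K = 4 is the first length at which the sum reaches 2.3333.

4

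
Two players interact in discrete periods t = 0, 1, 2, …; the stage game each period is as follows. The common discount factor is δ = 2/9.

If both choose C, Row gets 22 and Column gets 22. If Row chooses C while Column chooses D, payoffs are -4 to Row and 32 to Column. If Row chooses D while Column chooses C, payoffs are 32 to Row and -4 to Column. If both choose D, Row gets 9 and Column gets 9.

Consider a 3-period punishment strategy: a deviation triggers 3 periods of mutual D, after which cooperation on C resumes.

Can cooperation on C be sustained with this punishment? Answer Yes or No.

IC: δ+…+δ^3 ≥ (32−22)/(22−9) = 10/13.
At δ = 2/9: partial sum = 0.2826 < 0.7692. Cooperation not sustainable.

No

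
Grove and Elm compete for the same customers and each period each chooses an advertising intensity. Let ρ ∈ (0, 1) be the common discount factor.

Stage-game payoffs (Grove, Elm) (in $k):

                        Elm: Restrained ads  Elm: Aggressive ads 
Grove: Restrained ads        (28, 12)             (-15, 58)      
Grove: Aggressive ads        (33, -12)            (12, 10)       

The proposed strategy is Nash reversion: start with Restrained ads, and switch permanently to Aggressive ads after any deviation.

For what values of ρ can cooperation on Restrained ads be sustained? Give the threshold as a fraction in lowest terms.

23/24

Grove: cooperation gives 28 each period; deviation gives 33 once then 12 forever.
  28/(1−ρ) ≥ 33 + 12ρ/(1−ρ) ⇒ ρ ≥ 5/21.
Elm: cooperation gives 12 each period; deviation gives 58 once then 10 forever.
  ρ ≥ 46/48 = 23/24.
Both must hold, so the binding constraint is Elm's: ρ ≥ 23/24.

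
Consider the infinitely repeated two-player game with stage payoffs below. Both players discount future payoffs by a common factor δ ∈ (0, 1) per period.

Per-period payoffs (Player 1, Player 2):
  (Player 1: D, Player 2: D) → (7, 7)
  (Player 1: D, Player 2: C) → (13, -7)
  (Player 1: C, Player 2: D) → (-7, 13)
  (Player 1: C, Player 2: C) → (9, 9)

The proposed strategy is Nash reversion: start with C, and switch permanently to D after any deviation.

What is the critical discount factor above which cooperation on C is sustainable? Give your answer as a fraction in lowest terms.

2/3

9/(1−δ) ≥ 13 + 7δ/(1−δ)
9 ≥ 13 − 6δ
δ ≥ 4/6 = 2/3.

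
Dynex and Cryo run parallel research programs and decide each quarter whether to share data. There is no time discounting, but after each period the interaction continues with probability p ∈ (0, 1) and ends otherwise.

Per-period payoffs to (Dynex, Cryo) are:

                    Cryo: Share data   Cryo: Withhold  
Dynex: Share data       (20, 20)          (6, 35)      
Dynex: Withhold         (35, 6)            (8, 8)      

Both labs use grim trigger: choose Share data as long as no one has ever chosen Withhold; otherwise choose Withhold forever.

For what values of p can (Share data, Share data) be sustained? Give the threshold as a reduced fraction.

5/9

With no time discounting, the continuation probability p plays the role of the discount factor.
Grim-trigger IC: 20/(1−p) ≥ 35 + 8p/(1−p) ⇒ p ≥ (35−20)/(35−8) = 5/9.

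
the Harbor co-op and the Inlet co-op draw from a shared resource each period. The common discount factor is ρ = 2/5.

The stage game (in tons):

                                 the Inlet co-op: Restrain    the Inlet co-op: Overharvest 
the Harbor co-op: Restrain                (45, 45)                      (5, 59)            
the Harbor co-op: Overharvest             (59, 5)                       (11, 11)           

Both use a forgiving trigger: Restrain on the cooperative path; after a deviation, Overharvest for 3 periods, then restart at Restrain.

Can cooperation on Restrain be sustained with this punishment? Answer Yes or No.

Yes

Comparing payoff streams over the 4 periods until play realigns: cooperate → 45(1+ρ+…+ρ^3); deviate → 59 + 11(ρ+…+ρ^3).
Cooperation is sustained iff (45−11)(ρ+…+ρ^3) ≥ 59−45.
ρ+…+ρ^3 = 2/5·(1−(2/5)^3)/(1−2/5) = 0.6240, and (59−45)/(45−11) = 0.4118.
0.6240 ≥ 0.4118, so cooperation is sustainable.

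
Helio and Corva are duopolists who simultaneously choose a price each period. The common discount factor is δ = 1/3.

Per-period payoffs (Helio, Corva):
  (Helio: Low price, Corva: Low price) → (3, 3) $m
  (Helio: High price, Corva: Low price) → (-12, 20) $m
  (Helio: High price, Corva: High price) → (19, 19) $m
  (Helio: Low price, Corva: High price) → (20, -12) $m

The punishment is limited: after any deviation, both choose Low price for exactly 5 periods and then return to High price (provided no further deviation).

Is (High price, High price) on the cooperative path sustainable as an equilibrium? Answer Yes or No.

Yes

IC: δ+…+δ^5 ≥ (20−19)/(19−3) = 1/16.
At δ = 1/3: partial sum = 0.4979 ≥ 0.0625. Cooperation sustainable.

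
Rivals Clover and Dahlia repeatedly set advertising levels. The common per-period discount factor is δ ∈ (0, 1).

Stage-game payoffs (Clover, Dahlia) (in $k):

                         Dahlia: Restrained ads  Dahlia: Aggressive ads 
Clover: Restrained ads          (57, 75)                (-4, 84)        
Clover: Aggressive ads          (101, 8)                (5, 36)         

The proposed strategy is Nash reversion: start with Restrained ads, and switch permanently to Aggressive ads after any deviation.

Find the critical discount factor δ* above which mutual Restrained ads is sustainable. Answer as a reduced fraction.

11/24

Clover: cooperation gives 57 each period; deviation gives 101 once then 5 forever.
  57/(1−δ) ≥ 101 + 5δ/(1−δ) ⇒ δ ≥ 44/96 = 11/24.
Dahlia: cooperation gives 75 each period; deviation gives 84 once then 36 forever.
  δ ≥ 9/48 = 3/16.
Both must hold, so the binding constraint is Clover's: δ ≥ 11/24.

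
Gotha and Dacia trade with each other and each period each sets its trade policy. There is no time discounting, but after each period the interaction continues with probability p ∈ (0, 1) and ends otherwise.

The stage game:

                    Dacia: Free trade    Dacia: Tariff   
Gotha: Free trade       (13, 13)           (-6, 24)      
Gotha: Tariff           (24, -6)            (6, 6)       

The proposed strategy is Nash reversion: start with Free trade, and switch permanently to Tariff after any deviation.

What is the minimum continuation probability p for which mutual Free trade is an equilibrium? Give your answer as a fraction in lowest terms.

Expected cooperation value is 13 + p·13 + p²·13 + … = 13/(1−p); deviation gives 24 + p·6/(1−p).
13 ≥ 24(1−p) + 6p ⇒ 18p ≥ 11 ⇒ p ≥ 11/18.

11/18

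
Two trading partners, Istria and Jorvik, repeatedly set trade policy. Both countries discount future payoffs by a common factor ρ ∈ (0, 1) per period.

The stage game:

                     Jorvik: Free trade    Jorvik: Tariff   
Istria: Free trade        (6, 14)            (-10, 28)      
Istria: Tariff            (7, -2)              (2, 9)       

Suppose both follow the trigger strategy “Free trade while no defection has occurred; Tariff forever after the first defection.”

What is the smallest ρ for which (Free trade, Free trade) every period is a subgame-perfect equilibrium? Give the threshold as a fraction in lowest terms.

14/19

Istria's threshold: (7−6)/(7−2) = 1/5.
Jorvik's threshold: (28−14)/(28−9) = 14/19.
1/5 < 14/19, so Jorvik binds and ρ* = 14/19.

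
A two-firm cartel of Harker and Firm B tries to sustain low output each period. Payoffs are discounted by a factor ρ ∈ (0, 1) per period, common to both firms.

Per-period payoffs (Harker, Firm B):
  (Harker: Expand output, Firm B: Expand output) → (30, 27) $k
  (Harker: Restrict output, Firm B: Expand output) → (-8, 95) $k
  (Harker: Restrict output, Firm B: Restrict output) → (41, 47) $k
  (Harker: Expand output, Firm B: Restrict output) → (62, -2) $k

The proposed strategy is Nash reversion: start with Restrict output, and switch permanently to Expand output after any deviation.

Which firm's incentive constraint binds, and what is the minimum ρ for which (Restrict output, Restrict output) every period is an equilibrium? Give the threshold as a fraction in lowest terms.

Firm B; ρ ≥ 12/17

Harker's threshold: (62−41)/(62−30) = 21/32.
Firm B's threshold: (95−47)/(95−27) = 12/17.
21/32 < 12/17, so Firm B binds and ρ* = 12/17.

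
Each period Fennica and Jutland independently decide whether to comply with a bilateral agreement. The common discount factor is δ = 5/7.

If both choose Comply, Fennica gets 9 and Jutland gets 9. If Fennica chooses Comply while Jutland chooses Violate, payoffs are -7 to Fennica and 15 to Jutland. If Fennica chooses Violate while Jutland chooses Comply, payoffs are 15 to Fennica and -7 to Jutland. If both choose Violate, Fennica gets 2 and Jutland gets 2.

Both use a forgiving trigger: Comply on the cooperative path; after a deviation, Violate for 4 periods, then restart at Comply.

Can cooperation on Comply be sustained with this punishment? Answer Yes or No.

IC: δ+…+δ^4 ≥ (15−9)/(9−2) = 6/7.
At δ = 5/7: partial sum = 1.8492 ≥ 0.8571. Cooperation sustainable.

Yes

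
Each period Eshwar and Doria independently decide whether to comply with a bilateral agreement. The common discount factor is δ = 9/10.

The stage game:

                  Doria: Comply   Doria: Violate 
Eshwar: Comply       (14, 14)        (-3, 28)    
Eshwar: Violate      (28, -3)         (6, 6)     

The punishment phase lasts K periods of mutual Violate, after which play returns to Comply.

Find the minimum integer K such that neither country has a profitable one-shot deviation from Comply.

IC: δ(1−δ^K)/(1−δ) ≥ (28−14)/(14−6) = 7/4.
With δ = 9/10: need 1 − δ^K ≥ 7/4·(1−9/10)/(9/10), i.e. δ^K ≤ 0.8056.
Since (9/10)^2 = 0.8100 and (9/10)^3 = 0.7290, the smallest such K is 3.

3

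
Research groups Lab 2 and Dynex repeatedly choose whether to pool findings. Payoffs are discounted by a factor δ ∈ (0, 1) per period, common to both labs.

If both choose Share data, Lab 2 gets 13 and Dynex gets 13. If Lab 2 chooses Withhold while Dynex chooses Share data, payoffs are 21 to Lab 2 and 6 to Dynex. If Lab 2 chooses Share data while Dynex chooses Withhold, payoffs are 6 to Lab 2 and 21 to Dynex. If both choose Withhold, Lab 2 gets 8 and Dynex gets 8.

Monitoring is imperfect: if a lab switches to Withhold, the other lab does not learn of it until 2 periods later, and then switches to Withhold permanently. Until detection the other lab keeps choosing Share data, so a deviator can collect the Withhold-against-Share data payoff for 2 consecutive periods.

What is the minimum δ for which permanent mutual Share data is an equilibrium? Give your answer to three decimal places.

0.784

The best deviation is to choose Withhold for all 2 undetected periods, earning 21 each, then 8 forever once detected.
Deviation value: 21(1−δ^2)/(1−δ) + 8δ^2/(1−δ); cooperation value: 13/(1−δ).
IC: 13 ≥ 21(1−δ^2) + 8δ^2 = 21 − 13δ^2.
So δ^2 ≥ 8/13, giving δ ≥ (8/13)^(1/2) ≈ 0.784.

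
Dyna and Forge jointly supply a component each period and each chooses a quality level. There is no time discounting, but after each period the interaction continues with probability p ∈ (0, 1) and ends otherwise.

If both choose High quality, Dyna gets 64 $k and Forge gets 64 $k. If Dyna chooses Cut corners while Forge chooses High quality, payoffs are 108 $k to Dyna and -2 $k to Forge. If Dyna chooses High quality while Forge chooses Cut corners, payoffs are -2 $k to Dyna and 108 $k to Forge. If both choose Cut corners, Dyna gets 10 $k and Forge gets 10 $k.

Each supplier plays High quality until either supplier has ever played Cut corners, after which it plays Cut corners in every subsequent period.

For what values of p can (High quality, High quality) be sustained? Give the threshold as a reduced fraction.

Expected cooperation value is 64 + p·64 + p²·64 + … = 64/(1−p); deviation gives 108 + p·10/(1−p).
64 ≥ 108(1−p) + 10p ⇒ 98p ≥ 44 ⇒ p ≥ 44/98 = 22/49.

22/49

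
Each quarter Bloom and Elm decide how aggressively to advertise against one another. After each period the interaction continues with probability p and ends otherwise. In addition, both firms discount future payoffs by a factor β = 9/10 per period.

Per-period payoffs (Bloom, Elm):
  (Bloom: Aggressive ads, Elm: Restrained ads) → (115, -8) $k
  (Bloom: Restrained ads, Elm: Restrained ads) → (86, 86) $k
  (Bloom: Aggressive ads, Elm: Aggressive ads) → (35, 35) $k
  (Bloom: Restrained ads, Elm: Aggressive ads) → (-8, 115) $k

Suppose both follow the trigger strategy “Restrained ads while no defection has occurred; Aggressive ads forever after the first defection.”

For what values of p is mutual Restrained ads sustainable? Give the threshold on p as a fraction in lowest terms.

With continuation probability p and discount β, the effective per-period discount factor is βp.
Grim-trigger IC: βp ≥ (115−86)/(115−35) = 29/80.
So p ≥ (29/80)/(9/10) = 29/72.

29/72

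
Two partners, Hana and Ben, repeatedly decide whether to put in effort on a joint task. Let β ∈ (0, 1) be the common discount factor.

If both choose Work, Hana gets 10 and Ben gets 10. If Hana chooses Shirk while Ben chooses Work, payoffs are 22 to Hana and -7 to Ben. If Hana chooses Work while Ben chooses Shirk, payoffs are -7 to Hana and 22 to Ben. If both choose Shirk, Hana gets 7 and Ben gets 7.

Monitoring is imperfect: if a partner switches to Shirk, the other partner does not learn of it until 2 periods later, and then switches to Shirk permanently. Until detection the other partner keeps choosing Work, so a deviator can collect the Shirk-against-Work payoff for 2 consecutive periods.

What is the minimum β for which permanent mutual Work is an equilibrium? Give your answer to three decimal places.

0.894

A deviator earns 22 for 2 periods, then 7 forever; cooperating earns 10 forever. Multiplying the IC by (1−β):
10 ≥ 22(1−β^2) + 7β^2, so 15·β^2 ≥ 12 and β^2 ≥ 4/5.
β ≥ (4/5)^(1/2) ≈ 0.894.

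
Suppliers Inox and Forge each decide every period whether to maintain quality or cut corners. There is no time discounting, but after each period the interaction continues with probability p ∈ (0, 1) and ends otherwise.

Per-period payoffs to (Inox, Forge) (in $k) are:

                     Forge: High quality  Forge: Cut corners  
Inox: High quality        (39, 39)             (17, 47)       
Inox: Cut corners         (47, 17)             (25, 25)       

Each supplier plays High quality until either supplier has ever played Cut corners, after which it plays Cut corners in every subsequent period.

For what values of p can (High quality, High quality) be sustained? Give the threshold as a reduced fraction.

4/11

With no time discounting, the continuation probability p plays the role of the discount factor.
Grim-trigger IC: 39/(1−p) ≥ 47 + 25p/(1−p) ⇒ p ≥ (47−39)/(47−25) = 4/11.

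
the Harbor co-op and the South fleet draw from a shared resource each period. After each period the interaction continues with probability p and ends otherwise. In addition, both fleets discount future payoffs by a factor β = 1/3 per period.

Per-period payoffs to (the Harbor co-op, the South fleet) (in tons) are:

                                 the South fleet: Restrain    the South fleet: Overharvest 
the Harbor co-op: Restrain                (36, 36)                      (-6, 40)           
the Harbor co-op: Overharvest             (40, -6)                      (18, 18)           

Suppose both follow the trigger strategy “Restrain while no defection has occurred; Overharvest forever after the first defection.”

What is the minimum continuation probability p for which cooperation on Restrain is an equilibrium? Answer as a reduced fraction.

With continuation probability p and discount β, the effective per-period discount factor is βp.
Grim-trigger IC: βp ≥ (40−36)/(40−18) = 2/11.
So p ≥ (2/11)/(1/3) = 6/11.

6/11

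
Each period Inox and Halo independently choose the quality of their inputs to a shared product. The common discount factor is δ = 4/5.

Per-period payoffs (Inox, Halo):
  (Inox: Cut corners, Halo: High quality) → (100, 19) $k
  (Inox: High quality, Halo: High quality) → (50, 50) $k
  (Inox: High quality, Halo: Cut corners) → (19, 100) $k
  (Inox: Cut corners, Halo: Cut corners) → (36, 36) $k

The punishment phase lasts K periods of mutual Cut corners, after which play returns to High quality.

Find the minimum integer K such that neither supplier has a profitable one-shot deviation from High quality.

11

IC: δ(1−δ^K)/(1−δ) ≥ (100−50)/(50−36) = 25/7.
With δ = 4/5: need 1 − δ^K ≥ 25/7·(1−4/5)/(4/5), i.e. δ^K ≤ 0.1071.
Since (4/5)^10 = 0.1074 and (4/5)^11 = 0.0859, the smallest such K is 11.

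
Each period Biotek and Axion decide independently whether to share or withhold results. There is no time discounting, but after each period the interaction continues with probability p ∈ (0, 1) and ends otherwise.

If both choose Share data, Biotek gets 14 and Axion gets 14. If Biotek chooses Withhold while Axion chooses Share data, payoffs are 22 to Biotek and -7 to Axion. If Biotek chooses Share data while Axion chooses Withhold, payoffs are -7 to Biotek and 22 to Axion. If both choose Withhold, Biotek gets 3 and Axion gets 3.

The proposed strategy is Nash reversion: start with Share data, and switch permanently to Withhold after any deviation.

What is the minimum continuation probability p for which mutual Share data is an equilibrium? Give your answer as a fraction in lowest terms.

8/19

With no time discounting, the continuation probability p plays the role of the discount factor.
Grim-trigger IC: 14/(1−p) ≥ 22 + 3p/(1−p) ⇒ p ≥ (22−14)/(22−3) = 8/19.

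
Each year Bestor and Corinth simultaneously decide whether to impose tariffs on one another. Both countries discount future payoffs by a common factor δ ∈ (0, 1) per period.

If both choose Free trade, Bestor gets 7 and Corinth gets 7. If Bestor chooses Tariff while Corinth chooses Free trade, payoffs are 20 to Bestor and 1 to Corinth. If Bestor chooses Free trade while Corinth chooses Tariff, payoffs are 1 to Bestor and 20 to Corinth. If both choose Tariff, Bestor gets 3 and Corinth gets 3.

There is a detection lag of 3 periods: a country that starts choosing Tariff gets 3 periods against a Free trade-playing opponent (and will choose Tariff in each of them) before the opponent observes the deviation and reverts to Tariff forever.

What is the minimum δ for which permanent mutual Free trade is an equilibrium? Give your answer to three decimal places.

0.914

A deviator earns 20 for 3 periods, then 3 forever; cooperating earns 7 forever. Multiplying the IC by (1−δ):
7 ≥ 20(1−δ^3) + 3δ^3, so 17·δ^3 ≥ 13 and δ^3 ≥ 13/17.
δ ≥ (13/17)^(1/3) ≈ 0.914.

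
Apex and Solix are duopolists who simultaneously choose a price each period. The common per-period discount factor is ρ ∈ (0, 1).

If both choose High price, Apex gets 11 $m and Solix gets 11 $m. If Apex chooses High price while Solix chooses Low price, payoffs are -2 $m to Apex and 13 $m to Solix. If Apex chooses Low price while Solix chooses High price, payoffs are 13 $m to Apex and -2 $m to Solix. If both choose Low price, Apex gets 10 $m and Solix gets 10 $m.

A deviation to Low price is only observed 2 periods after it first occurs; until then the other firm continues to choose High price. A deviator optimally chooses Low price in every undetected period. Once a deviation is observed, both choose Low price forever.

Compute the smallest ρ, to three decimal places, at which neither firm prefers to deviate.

A deviator earns 13 for 2 periods, then 10 forever; cooperating earns 11 forever. Multiplying the IC by (1−ρ):
11 ≥ 13(1−ρ^2) + 10ρ^2, so 3·ρ^2 ≥ 2 and ρ^2 ≥ 2/3.
ρ ≥ (2/3)^(1/2) ≈ 0.816.

0.816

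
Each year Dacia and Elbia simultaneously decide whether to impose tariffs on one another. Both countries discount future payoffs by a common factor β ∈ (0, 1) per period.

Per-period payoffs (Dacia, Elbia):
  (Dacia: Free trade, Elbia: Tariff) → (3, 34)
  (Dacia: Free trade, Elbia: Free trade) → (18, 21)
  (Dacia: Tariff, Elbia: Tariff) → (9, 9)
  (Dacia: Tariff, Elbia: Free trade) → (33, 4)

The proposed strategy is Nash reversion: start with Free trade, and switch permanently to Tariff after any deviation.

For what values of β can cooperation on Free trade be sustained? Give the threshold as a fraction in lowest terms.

5/8

Dacia: cooperation gives 18 each period; deviation gives 33 once then 9 forever.
  18/(1−β) ≥ 33 + 9β/(1−β) ⇒ β ≥ 15/24 = 5/8.
Elbia: cooperation gives 21 each period; deviation gives 34 once then 9 forever.
  β ≥ 13/25.
Both must hold, so the binding constraint is Dacia's: β ≥ 5/8.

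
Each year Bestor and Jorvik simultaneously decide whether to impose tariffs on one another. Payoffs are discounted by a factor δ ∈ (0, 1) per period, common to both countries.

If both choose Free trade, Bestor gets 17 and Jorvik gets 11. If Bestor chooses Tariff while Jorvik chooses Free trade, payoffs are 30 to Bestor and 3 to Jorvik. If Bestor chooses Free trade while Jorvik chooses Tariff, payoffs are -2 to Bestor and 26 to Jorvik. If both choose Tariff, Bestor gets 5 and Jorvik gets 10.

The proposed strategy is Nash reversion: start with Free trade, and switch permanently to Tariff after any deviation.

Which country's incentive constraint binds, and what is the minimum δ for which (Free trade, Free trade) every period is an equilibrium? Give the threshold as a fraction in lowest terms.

Bestor's threshold: (30−17)/(30−5) = 13/25.
Jorvik's threshold: (26−11)/(26−10) = 15/16.
13/25 < 15/16, so Jorvik binds and δ* = 15/16.

Jorvik; δ ≥ 15/16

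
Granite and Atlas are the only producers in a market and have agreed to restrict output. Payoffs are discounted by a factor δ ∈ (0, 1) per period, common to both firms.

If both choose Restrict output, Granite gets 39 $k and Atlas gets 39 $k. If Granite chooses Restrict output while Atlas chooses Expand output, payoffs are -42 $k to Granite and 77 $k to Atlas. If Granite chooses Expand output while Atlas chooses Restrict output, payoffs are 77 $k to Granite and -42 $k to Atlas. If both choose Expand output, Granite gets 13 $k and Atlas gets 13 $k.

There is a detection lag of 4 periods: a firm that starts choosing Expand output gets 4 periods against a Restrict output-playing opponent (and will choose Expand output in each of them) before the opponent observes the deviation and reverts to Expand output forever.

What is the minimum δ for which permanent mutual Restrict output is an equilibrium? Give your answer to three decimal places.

0.878

Deviating for the 4 undetected periods gains 77−39 = 38 per period over cooperation, then loses 39−13 = 26 per period forever once punishment starts.
Gain: 38(1 + δ + … + δ^3); loss: 26·δ^4/(1−δ).
No profitable deviation ⇔ 38(1−δ^4) ≤ 26·δ^4, i.e. δ^4 ≥ 38/(38+26) = 19/32.
Hence δ ≥ (19/32)^(1/4) ≈ 0.878.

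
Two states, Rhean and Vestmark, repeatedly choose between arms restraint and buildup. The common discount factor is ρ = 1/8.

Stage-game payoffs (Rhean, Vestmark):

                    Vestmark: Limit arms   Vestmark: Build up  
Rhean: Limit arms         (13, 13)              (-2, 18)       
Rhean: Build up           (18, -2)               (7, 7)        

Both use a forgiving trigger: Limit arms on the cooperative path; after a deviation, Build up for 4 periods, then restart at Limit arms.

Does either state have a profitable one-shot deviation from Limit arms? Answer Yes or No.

A one-shot deviation gives 18 now, then 7 for 4 periods, then back to 13.
Gain from deviating: (18−13) today; loss: (13−7) in each of the next 4 periods.
No-deviation condition: (13−7)(ρ+…+ρ^4) ≥ 18−13, i.e. ρ+…+ρ^4 ≥ 5/6.
At ρ = 1/8: ρ+…+ρ^4 = 0.1428 < 0.8333.
So cooperation is not sustainable.

Yes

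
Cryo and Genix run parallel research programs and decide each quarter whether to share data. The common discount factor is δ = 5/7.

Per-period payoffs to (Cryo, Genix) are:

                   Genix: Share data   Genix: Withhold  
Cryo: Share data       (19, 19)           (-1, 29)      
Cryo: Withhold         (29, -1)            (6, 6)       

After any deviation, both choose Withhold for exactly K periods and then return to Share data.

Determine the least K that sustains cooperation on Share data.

2

Need Σ_{k=1}^{K} δ^k ≥ (29−19)/(19−6) = 0.7692 at δ = 5/7.
At K = 1 the sum is 0.7143 < 0.7692; at K = 2 it is 1.2245 ≥ 0.7692.
So the minimum punishment length is K = 2.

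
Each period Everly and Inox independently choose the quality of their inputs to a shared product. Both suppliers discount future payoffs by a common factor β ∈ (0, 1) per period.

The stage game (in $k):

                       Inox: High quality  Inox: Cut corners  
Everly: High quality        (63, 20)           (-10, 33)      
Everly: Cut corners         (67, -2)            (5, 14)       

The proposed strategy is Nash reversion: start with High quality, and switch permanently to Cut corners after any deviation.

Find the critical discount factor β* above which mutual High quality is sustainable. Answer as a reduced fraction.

Everly's threshold: (67−63)/(67−5) = 2/31.
Inox's threshold: (33−20)/(33−14) = 13/19.
2/31 < 13/19, so Inox binds and β* = 13/19.

13/19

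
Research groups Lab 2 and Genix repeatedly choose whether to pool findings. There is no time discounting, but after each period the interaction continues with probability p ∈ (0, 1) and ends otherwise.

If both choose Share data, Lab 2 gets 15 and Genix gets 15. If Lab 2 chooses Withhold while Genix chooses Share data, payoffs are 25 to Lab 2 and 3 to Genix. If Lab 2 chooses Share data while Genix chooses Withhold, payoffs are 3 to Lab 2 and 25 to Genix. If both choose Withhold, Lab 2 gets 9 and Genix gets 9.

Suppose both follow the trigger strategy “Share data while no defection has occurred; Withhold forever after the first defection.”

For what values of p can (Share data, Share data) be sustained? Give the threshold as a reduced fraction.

Expected cooperation value is 15 + p·15 + p²·15 + … = 15/(1−p); deviation gives 25 + p·9/(1−p).
15 ≥ 25(1−p) + 9p ⇒ 16p ≥ 10 ⇒ p ≥ 10/16 = 5/8.

5/8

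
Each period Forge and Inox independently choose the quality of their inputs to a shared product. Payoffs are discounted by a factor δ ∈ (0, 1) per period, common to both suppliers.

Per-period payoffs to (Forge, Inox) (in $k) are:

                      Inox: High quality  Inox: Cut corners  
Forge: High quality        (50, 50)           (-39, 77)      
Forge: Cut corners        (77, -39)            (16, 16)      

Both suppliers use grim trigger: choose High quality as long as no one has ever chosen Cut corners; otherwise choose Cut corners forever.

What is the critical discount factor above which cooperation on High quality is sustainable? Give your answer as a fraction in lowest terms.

One-period gain from deviating is 77 − 50 = 27. The loss is 50 − 16 = 34 in every subsequent period, with present value 34·δ/(1−δ).
Deviation is unprofitable when 34·δ/(1−δ) ≥ 27, i.e. δ/(1−δ) ≥ 27/34.
Equivalently δ ≥ 27/(27+34) = 27/61.

27/61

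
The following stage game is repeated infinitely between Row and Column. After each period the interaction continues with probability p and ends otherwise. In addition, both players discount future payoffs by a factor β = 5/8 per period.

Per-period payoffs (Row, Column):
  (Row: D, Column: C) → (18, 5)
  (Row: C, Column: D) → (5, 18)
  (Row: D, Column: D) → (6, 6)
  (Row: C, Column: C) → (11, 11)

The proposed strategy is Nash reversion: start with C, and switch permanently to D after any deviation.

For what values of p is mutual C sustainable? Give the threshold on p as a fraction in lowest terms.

With continuation probability p and discount β, the effective per-period discount factor is βp.
Grim-trigger IC: βp ≥ (18−11)/(18−6) = 7/12.
So p ≥ (7/12)/(5/8) = 14/15.

14/15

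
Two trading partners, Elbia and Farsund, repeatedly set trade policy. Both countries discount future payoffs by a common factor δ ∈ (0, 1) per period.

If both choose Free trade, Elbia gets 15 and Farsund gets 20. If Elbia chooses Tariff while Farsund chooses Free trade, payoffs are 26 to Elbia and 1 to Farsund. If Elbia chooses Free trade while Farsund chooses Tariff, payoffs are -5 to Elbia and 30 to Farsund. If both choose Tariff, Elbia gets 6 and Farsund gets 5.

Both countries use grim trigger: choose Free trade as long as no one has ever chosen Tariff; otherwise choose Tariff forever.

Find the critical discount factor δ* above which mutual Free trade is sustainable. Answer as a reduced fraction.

11/20

Elbia's threshold: (26−15)/(26−6) = 11/20.
Farsund's threshold: (30−20)/(30−5) = 2/5.
11/20 > 2/5, so Elbia binds and δ* = 11/20.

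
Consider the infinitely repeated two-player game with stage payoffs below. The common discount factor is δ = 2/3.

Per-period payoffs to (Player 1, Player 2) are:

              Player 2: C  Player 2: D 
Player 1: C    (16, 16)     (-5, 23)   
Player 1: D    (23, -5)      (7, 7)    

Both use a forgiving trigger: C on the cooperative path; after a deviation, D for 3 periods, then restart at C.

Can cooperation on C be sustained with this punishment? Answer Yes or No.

Yes

Comparing payoff streams over the 4 periods until play realigns: cooperate → 16(1+δ+…+δ^3); deviate → 23 + 7(δ+…+δ^3).
Cooperation is sustained iff (16−7)(δ+…+δ^3) ≥ 23−16.
δ+…+δ^3 = 2/3·(1−(2/3)^3)/(1−2/3) = 1.4074, and (23−16)/(16−7) = 0.7778.
1.4074 ≥ 0.7778, so cooperation is sustainable.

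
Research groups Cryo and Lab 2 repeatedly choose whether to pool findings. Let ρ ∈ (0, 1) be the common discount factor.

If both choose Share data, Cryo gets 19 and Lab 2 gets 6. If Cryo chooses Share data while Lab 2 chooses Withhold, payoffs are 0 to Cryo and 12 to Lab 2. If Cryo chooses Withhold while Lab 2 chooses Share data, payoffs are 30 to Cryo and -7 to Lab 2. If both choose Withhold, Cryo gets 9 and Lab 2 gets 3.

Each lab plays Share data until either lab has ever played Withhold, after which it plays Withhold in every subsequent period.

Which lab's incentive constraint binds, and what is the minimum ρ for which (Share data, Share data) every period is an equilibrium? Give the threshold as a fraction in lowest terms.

For Cryo: deviation gain 30−19 = 11, per-period punishment loss 19−9 = 10. IC gives ρ ≥ 11/21.
For Lab 2: gain 6, loss 3 per period, so ρ ≥ 6/9 = 2/3.
The tighter constraint is Lab 2's, so cooperation needs ρ ≥ 2/3.

Lab 2; ρ ≥ 2/3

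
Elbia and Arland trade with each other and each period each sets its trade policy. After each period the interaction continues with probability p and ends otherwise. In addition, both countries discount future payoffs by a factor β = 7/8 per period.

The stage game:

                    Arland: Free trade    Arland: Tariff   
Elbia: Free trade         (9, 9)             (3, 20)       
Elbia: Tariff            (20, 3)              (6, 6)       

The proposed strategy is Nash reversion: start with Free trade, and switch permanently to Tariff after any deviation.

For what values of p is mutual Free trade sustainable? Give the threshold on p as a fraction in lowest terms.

Expected continuation weight on next period's payoff is β·p = 7/8·p, which plays the role of the discount factor.
Cooperation requires 7/8·p ≥ (20−9)/(20−6) = 11/14, hence p ≥ 44/49.

44/49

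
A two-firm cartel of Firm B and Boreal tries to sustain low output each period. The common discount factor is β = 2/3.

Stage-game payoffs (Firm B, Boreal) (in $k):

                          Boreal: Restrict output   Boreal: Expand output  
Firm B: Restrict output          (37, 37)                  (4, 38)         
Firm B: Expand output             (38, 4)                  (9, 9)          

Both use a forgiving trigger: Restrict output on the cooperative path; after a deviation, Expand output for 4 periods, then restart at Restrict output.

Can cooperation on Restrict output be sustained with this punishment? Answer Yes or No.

A one-shot deviation gives 38 now, then 9 for 4 periods, then back to 37.
Gain from deviating: (38−37) today; loss: (37−9) in each of the next 4 periods.
No-deviation condition: (37−9)(β+…+β^4) ≥ 38−37, i.e. β+…+β^4 ≥ 1/28.
At β = 2/3: β+…+β^4 = 1.6049 ≥ 0.0357.
So cooperation is sustainable.

Yes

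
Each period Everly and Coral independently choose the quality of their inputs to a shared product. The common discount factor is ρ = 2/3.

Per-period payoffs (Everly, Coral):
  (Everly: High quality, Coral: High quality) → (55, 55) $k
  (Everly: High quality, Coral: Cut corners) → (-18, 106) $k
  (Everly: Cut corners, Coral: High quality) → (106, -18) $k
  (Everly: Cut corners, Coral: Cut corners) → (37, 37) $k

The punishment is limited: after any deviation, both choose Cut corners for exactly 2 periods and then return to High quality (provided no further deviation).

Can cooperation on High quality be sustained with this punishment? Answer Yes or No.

No

Comparing payoff streams over the 3 periods until play realigns: cooperate → 55(1+ρ+…+ρ^2); deviate → 106 + 37(ρ+…+ρ^2).
Cooperation is sustained iff (55−37)(ρ+…+ρ^2) ≥ 106−55.
ρ+…+ρ^2 = 2/3·(1−(2/3)^2)/(1−2/3) = 1.1111, and (106−55)/(55−37) = 2.8333.
1.1111 < 2.8333, so cooperation is not sustainable.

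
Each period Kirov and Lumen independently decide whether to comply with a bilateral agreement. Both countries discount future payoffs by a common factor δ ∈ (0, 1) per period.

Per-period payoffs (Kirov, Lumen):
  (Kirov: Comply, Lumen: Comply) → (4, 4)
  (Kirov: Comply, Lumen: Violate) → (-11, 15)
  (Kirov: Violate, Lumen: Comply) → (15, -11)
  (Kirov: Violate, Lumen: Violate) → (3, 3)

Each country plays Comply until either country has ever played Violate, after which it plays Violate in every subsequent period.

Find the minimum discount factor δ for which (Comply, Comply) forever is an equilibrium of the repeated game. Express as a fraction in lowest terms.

Under grim trigger the critical discount factor is (T−C)/(T−P) with T = 15, C = 4, P = 3.
δ* = (15−4)/(15−3) = 11/12.

11/12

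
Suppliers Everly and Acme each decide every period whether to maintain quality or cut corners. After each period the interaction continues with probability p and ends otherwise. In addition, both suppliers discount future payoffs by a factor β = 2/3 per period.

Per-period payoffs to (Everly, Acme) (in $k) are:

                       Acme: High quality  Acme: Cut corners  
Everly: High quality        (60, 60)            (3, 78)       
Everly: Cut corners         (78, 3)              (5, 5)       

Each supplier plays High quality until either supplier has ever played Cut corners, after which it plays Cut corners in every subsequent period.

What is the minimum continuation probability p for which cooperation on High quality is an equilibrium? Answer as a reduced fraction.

27/73

Expected continuation weight on next period's payoff is β·p = 2/3·p, which plays the role of the discount factor.
Cooperation requires 2/3·p ≥ (78−60)/(78−5) = 18/73, hence p ≥ 27/73.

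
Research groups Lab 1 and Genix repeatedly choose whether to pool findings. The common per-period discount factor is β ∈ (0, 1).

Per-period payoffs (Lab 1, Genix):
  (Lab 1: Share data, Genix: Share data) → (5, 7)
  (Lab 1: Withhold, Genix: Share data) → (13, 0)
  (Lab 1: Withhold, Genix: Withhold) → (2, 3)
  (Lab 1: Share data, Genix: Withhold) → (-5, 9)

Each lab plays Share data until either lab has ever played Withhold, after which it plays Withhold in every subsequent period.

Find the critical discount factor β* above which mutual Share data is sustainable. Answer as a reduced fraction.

8/11

For Lab 1: deviation gain 13−5 = 8, per-period punishment loss 5−2 = 3. IC gives β ≥ 8/11.
For Genix: gain 2, loss 4 per period, so β ≥ 2/6 = 1/3.
The tighter constraint is Lab 1's, so cooperation needs β ≥ 8/11.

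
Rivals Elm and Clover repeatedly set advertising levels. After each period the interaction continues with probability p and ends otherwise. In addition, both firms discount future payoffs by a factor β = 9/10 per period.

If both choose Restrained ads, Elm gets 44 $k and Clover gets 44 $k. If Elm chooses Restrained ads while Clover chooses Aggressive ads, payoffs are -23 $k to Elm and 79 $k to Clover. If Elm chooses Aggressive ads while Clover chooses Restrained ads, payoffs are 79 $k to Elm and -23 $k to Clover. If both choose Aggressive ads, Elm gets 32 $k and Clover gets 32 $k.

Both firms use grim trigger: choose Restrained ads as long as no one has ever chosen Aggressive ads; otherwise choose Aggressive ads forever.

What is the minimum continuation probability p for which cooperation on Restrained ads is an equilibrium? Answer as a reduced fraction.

350/423

With continuation probability p and discount β, the effective per-period discount factor is βp.
Grim-trigger IC: βp ≥ (79−44)/(79−32) = 35/47.
So p ≥ (35/47)/(9/10) = 350/423.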